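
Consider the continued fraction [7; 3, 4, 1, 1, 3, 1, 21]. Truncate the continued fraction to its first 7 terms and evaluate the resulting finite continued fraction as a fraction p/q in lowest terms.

965/132

Starting at the tail and folding back:
Start with 1.
3 + 1/(1/1) = 3 + 1/1 = 4/1
1 + 1/(4/1) = 1 + 1/4 = 5/4
1 + 1/(5/4) = 1 + 4/5 = 9/5
4 + 1/(9/5) = 4 + 5/9 = 41/9
3 + 1/(41/9) = 3 + 9/41 = 132/41
7 + 1/(132/41) = 7 + 41/132 = 965/132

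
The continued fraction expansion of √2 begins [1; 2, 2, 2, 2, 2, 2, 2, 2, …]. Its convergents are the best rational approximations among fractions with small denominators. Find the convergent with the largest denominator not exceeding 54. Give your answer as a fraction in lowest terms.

41/29

a_0 = 1: 1/1  (≤ bound)
a_1 = 2: 3/2  (≤ bound)
a_2 = 2: 7/5  (≤ bound)
a_3 = 2: 17/12  (≤ bound)
a_4 = 2: 41/29  (≤ bound)
a_5 = 2: 99/70  (> 54, stop)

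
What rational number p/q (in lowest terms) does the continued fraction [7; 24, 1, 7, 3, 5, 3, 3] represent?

246097/34956

Use the convergent recurrence hₖ = aₖ·hₖ₋₁ + hₖ₋₂ (and likewise for the denominators kₖ):
a_0 = 7: 7/1
a_1 = 24: 169/24
a_2 = 1: 176/25
a_3 = 7: 1401/199
a_4 = 3: 4379/622
a_5 = 5: 23296/3309
a_6 = 3: 74267/10549
a_7 = 3: 246097/34956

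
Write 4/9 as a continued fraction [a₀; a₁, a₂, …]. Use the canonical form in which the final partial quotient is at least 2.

[0; 2, 4]

Repeatedly divide and take the remainder:
⌊4/9⌋ = 0, remainder 4
⌊9/4⌋ = 2, remainder 1
⌊4/1⌋ = 4, remainder 0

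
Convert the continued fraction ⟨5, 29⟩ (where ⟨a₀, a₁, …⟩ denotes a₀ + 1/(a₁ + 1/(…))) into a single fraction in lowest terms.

Compute successive convergents:
a_0 = 5: 5/1
a_1 = 29: 146/29

146/29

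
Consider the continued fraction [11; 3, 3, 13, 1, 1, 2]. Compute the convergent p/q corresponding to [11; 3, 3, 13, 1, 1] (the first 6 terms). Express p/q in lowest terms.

3119/276

Start with 1.
1 + 1/(1/1) = 1 + 1/1 = 2/1
13 + 1/(2/1) = 13 + 1/2 = 27/2
3 + 1/(27/2) = 3 + 2/27 = 83/27
3 + 1/(83/27) = 3 + 27/83 = 276/83
11 + 1/(276/83) = 11 + 83/276 = 3119/276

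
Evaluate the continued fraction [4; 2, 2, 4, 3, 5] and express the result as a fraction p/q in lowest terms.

Start with 5.
3 + 1/(5/1) = 3 + 1/5 = 16/5
4 + 1/(16/5) = 4 + 5/16 = 69/16
2 + 1/(69/16) = 2 + 16/69 = 154/69
2 + 1/(154/69) = 2 + 69/154 = 377/154
4 + 1/(377/154) = 4 + 154/377 = 1662/377

1662/377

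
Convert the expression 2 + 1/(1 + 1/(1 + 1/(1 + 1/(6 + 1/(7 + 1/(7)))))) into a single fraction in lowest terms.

a_0 = 2: 2/1
a_1 = 1: 3/1
a_2 = 1: 5/2
a_3 = 1: 8/3
a_4 = 6: 53/20
a_5 = 7: 379/143
a_6 = 7: 2706/1021

2706/1021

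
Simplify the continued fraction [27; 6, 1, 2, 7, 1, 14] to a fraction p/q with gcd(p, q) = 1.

67467/2485

Use the convergent recurrence hₖ = aₖ·hₖ₋₁ + hₖ₋₂ (and likewise for the denominators kₖ):
a_0 = 27: 27/1
a_1 = 6: 163/6
a_2 = 1: 190/7
a_3 = 2: 543/20
a_4 = 7: 3991/147
a_5 = 1: 4534/167
a_6 = 14: 67467/2485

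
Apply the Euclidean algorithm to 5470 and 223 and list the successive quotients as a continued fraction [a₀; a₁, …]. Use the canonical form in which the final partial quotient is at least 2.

5470 ÷ 223 → quotient 24, remainder 118
223 ÷ 118 → quotient 1, remainder 105
118 ÷ 105 → quotient 1, remainder 13
105 ÷ 13 → quotient 8, remainder 1
13 ÷ 1 → quotient 13, remainder 0

[24; 1, 1, 8, 13]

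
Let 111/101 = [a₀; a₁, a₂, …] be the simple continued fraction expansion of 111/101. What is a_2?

10

Run the Euclidean algorithm, recording each quotient:
111 ÷ 101 → quotient 1, remainder 10
101 ÷ 10 → quotient 10, remainder 1
10 ÷ 1 → quotient 10, remainder 0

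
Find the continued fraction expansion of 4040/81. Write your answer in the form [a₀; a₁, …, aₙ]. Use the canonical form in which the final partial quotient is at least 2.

[49; 1, 7, 10]

4040 = 49·81 + 71, so a_0 = 49
81 = 1·71 + 10, so a_1 = 1
71 = 7·10 + 1, so a_2 = 7
10 = 10·1 + 0, so a_3 = 10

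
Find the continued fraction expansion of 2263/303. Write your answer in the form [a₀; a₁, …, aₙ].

[7; 2, 7, 2, 9]

2263 = 7·303 + 142, so a_0 = 7
303 = 2·142 + 19, so a_1 = 2
142 = 7·19 + 9, so a_2 = 7
19 = 2·9 + 1, so a_3 = 2
9 = 9·1 + 0, so a_4 = 9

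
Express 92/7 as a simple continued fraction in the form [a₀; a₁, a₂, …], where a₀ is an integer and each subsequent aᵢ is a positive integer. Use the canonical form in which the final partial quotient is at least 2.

[13; 7]

92 ÷ 7 → quotient 13, remainder 1
7 ÷ 1 → quotient 7, remainder 0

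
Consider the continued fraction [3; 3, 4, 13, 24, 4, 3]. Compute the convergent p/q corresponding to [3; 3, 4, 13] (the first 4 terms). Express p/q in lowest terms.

569/172

Use the convergent recurrence hₖ = aₖ·hₖ₋₁ + hₖ₋₂ (and likewise for the denominators kₖ):
a_0 = 3: 3/1
a_1 = 3: 10/3
a_2 = 4: 43/13
a_3 = 13: 569/172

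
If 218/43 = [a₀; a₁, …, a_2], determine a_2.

3

Repeatedly divide and take the remainder:
⌊218/43⌋ = 5, remainder 3
⌊43/3⌋ = 14, remainder 1
⌊3/1⌋ = 3, remainder 0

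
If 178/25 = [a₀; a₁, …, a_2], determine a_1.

8

Repeatedly divide and take the remainder:
⌊178/25⌋ = 7, remainder 3
⌊25/3⌋ = 8, remainder 1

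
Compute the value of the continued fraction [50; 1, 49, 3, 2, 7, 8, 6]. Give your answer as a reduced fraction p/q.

Build up convergents one term at a time:
a_0 = 50: 50/1
a_1 = 1: 51/1
a_2 = 49: 2549/50
a_3 = 3: 7698/151
a_4 = 2: 17945/352
a_5 = 7: 133313/2615
a_6 = 8: 1084449/21272
a_7 = 6: 6640007/130247

6640007/130247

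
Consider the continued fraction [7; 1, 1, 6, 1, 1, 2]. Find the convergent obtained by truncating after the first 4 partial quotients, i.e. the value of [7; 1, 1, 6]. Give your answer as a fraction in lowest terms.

98/13

Compute successive convergents:
a_0 = 7: 7/1
a_1 = 1: 8/1
a_2 = 1: 15/2
a_3 = 6: 98/13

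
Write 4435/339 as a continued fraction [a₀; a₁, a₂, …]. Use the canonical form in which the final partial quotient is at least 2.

4435 ÷ 339 → quotient 13, remainder 28
339 ÷ 28 → quotient 12, remainder 3
28 ÷ 3 → quotient 9, remainder 1
3 ÷ 1 → quotient 3, remainder 0

[13; 12, 9, 3]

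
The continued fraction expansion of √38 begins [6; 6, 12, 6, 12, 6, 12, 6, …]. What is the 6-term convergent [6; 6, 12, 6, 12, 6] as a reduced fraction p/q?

a_0 = 6: 6/1
a_1 = 6: 37/6
a_2 = 12: 450/73
a_3 = 6: 2737/444
a_4 = 12: 33294/5401
a_5 = 6: 202501/32850

202501/32850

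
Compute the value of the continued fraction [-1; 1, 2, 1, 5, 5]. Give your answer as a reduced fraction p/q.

Start with 5.
5 + 1/(5/1) = 5 + 1/5 = 26/5
1 + 1/(26/5) = 1 + 5/26 = 31/26
2 + 1/(31/26) = 2 + 26/31 = 88/31
1 + 1/(88/31) = 1 + 31/88 = 119/88
-1 + 1/(119/88) = -1 + 88/119 = -31/119

-31/119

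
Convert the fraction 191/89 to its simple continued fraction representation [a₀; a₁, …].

191 = 2·89 + 13, so a_0 = 2
89 = 6·13 + 11, so a_1 = 6
13 = 1·11 + 2, so a_2 = 1
11 = 5·2 + 1, so a_3 = 5
2 = 2·1 + 0, so a_4 = 2

[2; 6, 1, 5, 2]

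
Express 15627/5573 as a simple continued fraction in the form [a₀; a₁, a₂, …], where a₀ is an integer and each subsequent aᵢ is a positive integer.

15627 ÷ 5573 → quotient 2, remainder 4481
5573 ÷ 4481 → quotient 1, remainder 1092
4481 ÷ 1092 → quotient 4, remainder 113
1092 ÷ 113 → quotient 9, remainder 75
113 ÷ 75 → quotient 1, remainder 38
75 ÷ 38 → quotient 1, remainder 37
38 ÷ 37 → quotient 1, remainder 1
37 ÷ 1 → quotient 37, remainder 0

[2; 1, 4, 9, 1, 1, 1, 37]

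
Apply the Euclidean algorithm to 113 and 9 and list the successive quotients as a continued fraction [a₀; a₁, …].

113 = 12·9 + 5, so a_0 = 12
9 = 1·5 + 4, so a_1 = 1
5 = 1·4 + 1, so a_2 = 1
4 = 4·1 + 0, so a_3 = 4

[12; 1, 1, 4]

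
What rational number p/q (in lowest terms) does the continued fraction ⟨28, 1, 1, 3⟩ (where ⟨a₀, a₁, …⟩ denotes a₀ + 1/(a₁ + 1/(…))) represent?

200/7

Use the convergent recurrence hₖ = aₖ·hₖ₋₁ + hₖ₋₂ (and likewise for the denominators kₖ):
a_0 = 28: 28/1
a_1 = 1: 29/1
a_2 = 1: 57/2
a_3 = 3: 200/7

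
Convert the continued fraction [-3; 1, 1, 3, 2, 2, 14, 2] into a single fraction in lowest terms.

-2833/1163

a_0 = -3: -3/1
a_1 = 1: -2/1
a_2 = 1: -5/2
a_3 = 3: -17/7
a_4 = 2: -39/16
a_5 = 2: -95/39
a_6 = 14: -1369/562
a_7 = 2: -2833/1163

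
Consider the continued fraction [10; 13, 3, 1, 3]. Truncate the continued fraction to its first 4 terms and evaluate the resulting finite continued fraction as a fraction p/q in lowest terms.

Start with 1.
3 + 1/(1/1) = 3 + 1/1 = 4/1
13 + 1/(4/1) = 13 + 1/4 = 53/4
10 + 1/(53/4) = 10 + 4/53 = 534/53

534/53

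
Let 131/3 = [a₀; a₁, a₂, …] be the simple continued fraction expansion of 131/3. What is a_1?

1

⌊131/3⌋ = 43, remainder 2
⌊3/2⌋ = 1, remainder 1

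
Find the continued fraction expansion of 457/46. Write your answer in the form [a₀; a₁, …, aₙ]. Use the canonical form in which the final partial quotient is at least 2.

457 = 9·46 + 43, so a_0 = 9
46 = 1·43 + 3, so a_1 = 1
43 = 14·3 + 1, so a_2 = 14
3 = 3·1 + 0, so a_3 = 3

[9; 1, 14, 3]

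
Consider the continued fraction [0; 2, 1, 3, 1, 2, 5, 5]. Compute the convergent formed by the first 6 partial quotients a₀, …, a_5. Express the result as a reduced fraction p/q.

14/39

Work from the innermost term outward:
Start with 2.
1 + 1/(2/1) = 1 + 1/2 = 3/2
3 + 1/(3/2) = 3 + 2/3 = 11/3
1 + 1/(11/3) = 1 + 3/11 = 14/11
2 + 1/(14/11) = 2 + 11/14 = 39/14
0 + 1/(39/14) = 0 + 14/39 = 14/39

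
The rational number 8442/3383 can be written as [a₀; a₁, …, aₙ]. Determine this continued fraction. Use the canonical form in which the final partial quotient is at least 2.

[2; 2, 54, 15, 2]

8442 = 2·3383 + 1676, so a_0 = 2
3383 = 2·1676 + 31, so a_1 = 2
1676 = 54·31 + 2, so a_2 = 54
31 = 15·2 + 1, so a_3 = 15
2 = 2·1 + 0, so a_4 = 2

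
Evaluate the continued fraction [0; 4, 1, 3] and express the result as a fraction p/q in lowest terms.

Start with 3.
1 + 1/(3/1) = 1 + 1/3 = 4/3
4 + 1/(4/3) = 4 + 3/4 = 19/4
0 + 1/(19/4) = 0 + 4/19 = 4/19

4/19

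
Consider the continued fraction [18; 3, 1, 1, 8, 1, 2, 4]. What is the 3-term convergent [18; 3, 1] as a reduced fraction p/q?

73/4

a_0 = 18: 18/1
a_1 = 3: 55/3
a_2 = 1: 73/4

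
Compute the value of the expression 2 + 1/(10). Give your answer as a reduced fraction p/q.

Build up convergents one term at a time:
a_0 = 2: 2/1
a_1 = 10: 21/10

21/10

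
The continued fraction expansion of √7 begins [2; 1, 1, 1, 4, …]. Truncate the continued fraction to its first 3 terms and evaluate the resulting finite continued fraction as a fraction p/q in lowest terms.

5/2

Work from the innermost term outward:
Start with 1.
1 + 1/(1/1) = 1 + 1/1 = 2/1
2 + 1/(2/1) = 2 + 1/2 = 5/2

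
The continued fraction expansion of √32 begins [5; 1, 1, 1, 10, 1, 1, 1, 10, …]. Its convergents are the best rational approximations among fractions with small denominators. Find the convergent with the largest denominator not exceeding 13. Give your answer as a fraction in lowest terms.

a_0 = 5: 5/1  (≤ bound)
a_1 = 1: 6/1  (≤ bound)
a_2 = 1: 11/2  (≤ bound)
a_3 = 1: 17/3  (≤ bound)
a_4 = 10: 181/32  (> 13, stop)

17/3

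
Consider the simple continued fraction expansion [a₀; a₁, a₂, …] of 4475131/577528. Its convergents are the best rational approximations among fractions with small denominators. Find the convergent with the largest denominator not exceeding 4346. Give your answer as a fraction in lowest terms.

1573/203

List convergents until the denominator exceeds the bound:
a_0 = 7: 7/1  (≤ bound)
a_1 = 1: 8/1  (≤ bound)
a_2 = 2: 23/3  (≤ bound)
a_3 = 1: 31/4  (≤ bound)
a_4 = 50: 1573/203  (≤ bound)
a_5 = 58: 91265/11778  (> 4346, stop)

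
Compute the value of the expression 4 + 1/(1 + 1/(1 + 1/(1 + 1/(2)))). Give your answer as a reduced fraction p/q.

37/8

Start with 2.
1 + 1/(2/1) = 1 + 1/2 = 3/2
1 + 1/(3/2) = 1 + 2/3 = 5/3
1 + 1/(5/3) = 1 + 3/5 = 8/5
4 + 1/(8/5) = 4 + 5/8 = 37/8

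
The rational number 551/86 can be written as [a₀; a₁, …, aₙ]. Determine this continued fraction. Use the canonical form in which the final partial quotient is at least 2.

⌊551/86⌋ = 6, remainder 35
⌊86/35⌋ = 2, remainder 16
⌊35/16⌋ = 2, remainder 3
⌊16/3⌋ = 5, remainder 1
⌊3/1⌋ = 3, remainder 0

[6; 2, 2, 5, 3]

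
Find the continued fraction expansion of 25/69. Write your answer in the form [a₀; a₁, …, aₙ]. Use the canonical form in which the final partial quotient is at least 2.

[0; 2, 1, 3, 6]

25 = 0·69 + 25, so a_0 = 0
69 = 2·25 + 19, so a_1 = 2
25 = 1·19 + 6, so a_2 = 1
19 = 3·6 + 1, so a_3 = 3
6 = 6·1 + 0, so a_4 = 6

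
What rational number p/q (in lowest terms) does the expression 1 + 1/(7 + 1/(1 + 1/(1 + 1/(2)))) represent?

43/38

a_0 = 1: 1/1
a_1 = 7: 8/7
a_2 = 1: 9/8
a_3 = 1: 17/15
a_4 = 2: 43/38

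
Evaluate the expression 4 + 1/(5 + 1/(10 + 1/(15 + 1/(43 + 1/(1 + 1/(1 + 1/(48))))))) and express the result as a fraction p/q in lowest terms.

Starting at the tail and folding back:
Start with 48.
1 + 1/(48/1) = 1 + 1/48 = 49/48
1 + 1/(49/48) = 1 + 48/49 = 97/49
43 + 1/(97/49) = 43 + 49/97 = 4220/97
15 + 1/(4220/97) = 15 + 97/4220 = 63397/4220
10 + 1/(63397/4220) = 10 + 4220/63397 = 638190/63397
5 + 1/(638190/63397) = 5 + 63397/638190 = 3254347/638190
4 + 1/(3254347/638190) = 4 + 638190/3254347 = 13655578/3254347

13655578/3254347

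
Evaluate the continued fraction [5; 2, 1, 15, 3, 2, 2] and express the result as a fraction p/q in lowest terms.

Start with 2.
2 + 1/(2/1) = 2 + 1/2 = 5/2
3 + 1/(5/2) = 3 + 2/5 = 17/5
15 + 1/(17/5) = 15 + 5/17 = 260/17
1 + 1/(260/17) = 1 + 17/260 = 277/260
2 + 1/(277/260) = 2 + 260/277 = 814/277
5 + 1/(814/277) = 5 + 277/814 = 4347/814

4347/814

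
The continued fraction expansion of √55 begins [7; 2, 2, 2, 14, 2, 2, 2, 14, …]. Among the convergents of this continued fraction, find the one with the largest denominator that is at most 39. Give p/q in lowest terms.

89/12

List convergents until the denominator exceeds the bound:
a_0 = 7: 7/1  (≤ bound)
a_1 = 2: 15/2  (≤ bound)
a_2 = 2: 37/5  (≤ bound)
a_3 = 2: 89/12  (≤ bound)
a_4 = 14: 1283/173  (> 39, stop)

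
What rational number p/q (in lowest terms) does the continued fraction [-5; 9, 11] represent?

-489/100

a_0 = -5: -5/1
a_1 = 9: -44/9
a_2 = 11: -489/100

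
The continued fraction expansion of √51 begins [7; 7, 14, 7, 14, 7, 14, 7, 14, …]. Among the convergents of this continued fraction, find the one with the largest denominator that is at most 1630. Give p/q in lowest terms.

a_0 = 7: 7/1  (≤ bound)
a_1 = 7: 50/7  (≤ bound)
a_2 = 14: 707/99  (≤ bound)
a_3 = 7: 4999/700  (≤ bound)
a_4 = 14: 70693/9899  (> 1630, stop)

4999/700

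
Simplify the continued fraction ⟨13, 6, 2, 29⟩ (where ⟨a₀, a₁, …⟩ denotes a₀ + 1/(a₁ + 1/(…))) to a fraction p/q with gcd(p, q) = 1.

5038/383

Start with 29.
2 + 1/(29/1) = 2 + 1/29 = 59/29
6 + 1/(59/29) = 6 + 29/59 = 383/59
13 + 1/(383/59) = 13 + 59/383 = 5038/383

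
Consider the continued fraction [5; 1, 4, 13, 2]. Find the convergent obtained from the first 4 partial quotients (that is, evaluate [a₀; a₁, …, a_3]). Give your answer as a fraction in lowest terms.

a_0 = 5: 5/1
a_1 = 1: 6/1
a_2 = 4: 29/5
a_3 = 13: 383/66

383/66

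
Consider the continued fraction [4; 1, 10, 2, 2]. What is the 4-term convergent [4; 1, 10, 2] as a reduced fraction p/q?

113/23

Start with 2.
10 + 1/(2/1) = 10 + 1/2 = 21/2
1 + 1/(21/2) = 1 + 2/21 = 23/21
4 + 1/(23/21) = 4 + 21/23 = 113/23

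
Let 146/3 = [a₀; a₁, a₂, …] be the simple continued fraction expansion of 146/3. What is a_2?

2

Repeatedly divide and take the remainder:
146 = 48·3 + 2, so a_0 = 48
3 = 1·2 + 1, so a_1 = 1
2 = 2·1 + 0, so a_2 = 2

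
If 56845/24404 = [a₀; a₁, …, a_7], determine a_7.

2

56845 ÷ 24404 → quotient 2, remainder 8037
24404 ÷ 8037 → quotient 3, remainder 293
8037 ÷ 293 → quotient 27, remainder 126
293 ÷ 126 → quotient 2, remainder 41
126 ÷ 41 → quotient 3, remainder 3
41 ÷ 3 → quotient 13, remainder 2
3 ÷ 2 → quotient 1, remainder 1
2 ÷ 1 → quotient 2, remainder 0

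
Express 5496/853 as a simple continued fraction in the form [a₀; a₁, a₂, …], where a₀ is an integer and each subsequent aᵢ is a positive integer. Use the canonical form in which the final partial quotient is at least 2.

5496 = 6·853 + 378, so a_0 = 6
853 = 2·378 + 97, so a_1 = 2
378 = 3·97 + 87, so a_2 = 3
97 = 1·87 + 10, so a_3 = 1
87 = 8·10 + 7, so a_4 = 8
10 = 1·7 + 3, so a_5 = 1
7 = 2·3 + 1, so a_6 = 2
3 = 3·1 + 0, so a_7 = 3

[6; 2, 3, 1, 8, 1, 2, 3]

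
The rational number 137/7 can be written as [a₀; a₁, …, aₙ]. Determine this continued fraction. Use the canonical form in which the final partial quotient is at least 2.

[19; 1, 1, 3]

⌊137/7⌋ = 19, remainder 4
⌊7/4⌋ = 1, remainder 3
⌊4/3⌋ = 1, remainder 1
⌊3/1⌋ = 3, remainder 0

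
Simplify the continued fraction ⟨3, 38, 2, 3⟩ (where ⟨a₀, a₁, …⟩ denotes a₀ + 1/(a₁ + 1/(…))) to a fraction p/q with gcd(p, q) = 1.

Build up convergents one term at a time:
a_0 = 3: 3/1
a_1 = 38: 115/38
a_2 = 2: 233/77
a_3 = 3: 814/269

814/269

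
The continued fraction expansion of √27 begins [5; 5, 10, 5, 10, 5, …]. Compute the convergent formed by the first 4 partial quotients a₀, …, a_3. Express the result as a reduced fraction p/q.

Use the convergent recurrence hₖ = aₖ·hₖ₋₁ + hₖ₋₂ (and likewise for the denominators kₖ):
a_0 = 5: 5/1
a_1 = 5: 26/5
a_2 = 10: 265/51
a_3 = 5: 1351/260

1351/260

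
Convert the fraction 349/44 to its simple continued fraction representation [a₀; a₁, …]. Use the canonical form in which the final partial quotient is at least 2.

Run the Euclidean algorithm, recording each quotient:
349 = 7·44 + 41, so a_0 = 7
44 = 1·41 + 3, so a_1 = 1
41 = 13·3 + 2, so a_2 = 13
3 = 1·2 + 1, so a_3 = 1
2 = 2·1 + 0, so a_4 = 2

[7; 1, 13, 1, 2]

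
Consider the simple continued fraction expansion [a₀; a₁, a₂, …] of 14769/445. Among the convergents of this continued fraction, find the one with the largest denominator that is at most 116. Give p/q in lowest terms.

1759/53

a_0 = 33: 33/1  (≤ bound)
a_1 = 5: 166/5  (≤ bound)
a_2 = 3: 531/16  (≤ bound)
a_3 = 2: 1228/37  (≤ bound)
a_4 = 1: 1759/53  (≤ bound)
a_5 = 3: 6505/196  (> 116, stop)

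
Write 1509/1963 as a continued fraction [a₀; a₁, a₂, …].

⌊1509/1963⌋ = 0, remainder 1509
⌊1963/1509⌋ = 1, remainder 454
⌊1509/454⌋ = 3, remainder 147
⌊454/147⌋ = 3, remainder 13
⌊147/13⌋ = 11, remainder 4
⌊13/4⌋ = 3, remainder 1
⌊4/1⌋ = 4, remainder 0

[0; 1, 3, 3, 11, 3, 4]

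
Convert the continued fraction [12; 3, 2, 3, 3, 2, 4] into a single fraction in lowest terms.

9919/807

Work from the innermost term outward:
Start with 4.
2 + 1/(4/1) = 2 + 1/4 = 9/4
3 + 1/(9/4) = 3 + 4/9 = 31/9
3 + 1/(31/9) = 3 + 9/31 = 102/31
2 + 1/(102/31) = 2 + 31/102 = 235/102
3 + 1/(235/102) = 3 + 102/235 = 807/235
12 + 1/(807/235) = 12 + 235/807 = 9919/807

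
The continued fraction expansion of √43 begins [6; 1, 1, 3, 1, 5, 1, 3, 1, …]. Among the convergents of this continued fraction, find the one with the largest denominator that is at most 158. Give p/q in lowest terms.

List convergents until the denominator exceeds the bound:
a_0 = 6: 6/1  (≤ bound)
a_1 = 1: 7/1  (≤ bound)
a_2 = 1: 13/2  (≤ bound)
a_3 = 3: 46/7  (≤ bound)
a_4 = 1: 59/9  (≤ bound)
a_5 = 5: 341/52  (≤ bound)
a_6 = 1: 400/61  (≤ bound)
a_7 = 3: 1541/235  (> 158, stop)

400/61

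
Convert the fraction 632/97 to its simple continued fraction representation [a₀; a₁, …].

⌊632/97⌋ = 6, remainder 50
⌊97/50⌋ = 1, remainder 47
⌊50/47⌋ = 1, remainder 3
⌊47/3⌋ = 15, remainder 2
⌊3/2⌋ = 1, remainder 1
⌊2/1⌋ = 2, remainder 0

[6; 1, 1, 15, 1, 2]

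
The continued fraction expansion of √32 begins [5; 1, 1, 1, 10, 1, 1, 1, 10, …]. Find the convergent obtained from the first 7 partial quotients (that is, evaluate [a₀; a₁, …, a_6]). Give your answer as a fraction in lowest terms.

379/67

a_0 = 5: 5/1
a_1 = 1: 6/1
a_2 = 1: 11/2
a_3 = 1: 17/3
a_4 = 10: 181/32
a_5 = 1: 198/35
a_6 = 1: 379/67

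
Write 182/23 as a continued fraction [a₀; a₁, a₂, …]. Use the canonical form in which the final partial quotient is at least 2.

[7; 1, 10, 2]

182 ÷ 23 → quotient 7, remainder 21
23 ÷ 21 → quotient 1, remainder 2
21 ÷ 2 → quotient 10, remainder 1
2 ÷ 1 → quotient 2, remainder 0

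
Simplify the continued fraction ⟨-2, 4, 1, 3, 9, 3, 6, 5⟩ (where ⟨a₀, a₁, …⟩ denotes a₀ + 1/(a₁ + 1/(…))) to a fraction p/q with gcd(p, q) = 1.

Start with 5.
6 + 1/(5/1) = 6 + 1/5 = 31/5
3 + 1/(31/5) = 3 + 5/31 = 98/31
9 + 1/(98/31) = 9 + 31/98 = 913/98
3 + 1/(913/98) = 3 + 98/913 = 2837/913
1 + 1/(2837/913) = 1 + 913/2837 = 3750/2837
4 + 1/(3750/2837) = 4 + 2837/3750 = 17837/3750
-2 + 1/(17837/3750) = -2 + 3750/17837 = -31924/17837

-31924/17837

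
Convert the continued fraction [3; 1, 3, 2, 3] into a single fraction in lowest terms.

117/31

Start with 3.
2 + 1/(3/1) = 2 + 1/3 = 7/3
3 + 1/(7/3) = 3 + 3/7 = 24/7
1 + 1/(24/7) = 1 + 7/24 = 31/24
3 + 1/(31/24) = 3 + 24/31 = 117/31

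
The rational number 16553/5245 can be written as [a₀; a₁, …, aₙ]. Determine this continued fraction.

Run the Euclidean algorithm, recording each quotient:
16553 ÷ 5245 → quotient 3, remainder 818
5245 ÷ 818 → quotient 6, remainder 337
818 ÷ 337 → quotient 2, remainder 144
337 ÷ 144 → quotient 2, remainder 49
144 ÷ 49 → quotient 2, remainder 46
49 ÷ 46 → quotient 1, remainder 3
46 ÷ 3 → quotient 15, remainder 1
3 ÷ 1 → quotient 3, remainder 0

[3; 6, 2, 2, 2, 1, 15, 3]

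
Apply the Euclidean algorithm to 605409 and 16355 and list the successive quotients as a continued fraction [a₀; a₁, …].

[37; 59, 1, 2, 4, 2, 9]

Apply division with remainder until the remainder is 0:
⌊605409/16355⌋ = 37, remainder 274
⌊16355/274⌋ = 59, remainder 189
⌊274/189⌋ = 1, remainder 85
⌊189/85⌋ = 2, remainder 19
⌊85/19⌋ = 4, remainder 9
⌊19/9⌋ = 2, remainder 1
⌊9/1⌋ = 9, remainder 0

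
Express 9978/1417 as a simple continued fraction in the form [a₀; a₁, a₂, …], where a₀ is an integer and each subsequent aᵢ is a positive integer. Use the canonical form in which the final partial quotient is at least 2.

[7; 24, 59]

9978 = 7·1417 + 59, so a_0 = 7
1417 = 24·59 + 1, so a_1 = 24
59 = 59·1 + 0, so a_2 = 59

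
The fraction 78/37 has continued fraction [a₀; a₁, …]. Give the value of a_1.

78 ÷ 37 → quotient 2, remainder 4
37 ÷ 4 → quotient 9, remainder 1

9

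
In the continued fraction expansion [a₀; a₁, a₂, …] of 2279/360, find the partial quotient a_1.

3

2279 ÷ 360 → quotient 6, remainder 119
360 ÷ 119 → quotient 3, remainder 3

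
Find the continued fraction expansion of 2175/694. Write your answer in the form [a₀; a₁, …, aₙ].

[3; 7, 2, 6, 7]

2175 = 3·694 + 93, so a_0 = 3
694 = 7·93 + 43, so a_1 = 7
93 = 2·43 + 7, so a_2 = 2
43 = 6·7 + 1, so a_3 = 6
7 = 7·1 + 0, so a_4 = 7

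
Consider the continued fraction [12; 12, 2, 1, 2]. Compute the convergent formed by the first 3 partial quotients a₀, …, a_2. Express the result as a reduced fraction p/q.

Starting at the tail and folding back:
Start with 2.
12 + 1/(2/1) = 12 + 1/2 = 25/2
12 + 1/(25/2) = 12 + 2/25 = 302/25

302/25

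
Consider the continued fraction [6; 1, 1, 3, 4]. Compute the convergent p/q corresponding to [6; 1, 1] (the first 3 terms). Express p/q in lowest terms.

13/2

Build up convergents one term at a time:
a_0 = 6: 6/1
a_1 = 1: 7/1
a_2 = 1: 13/2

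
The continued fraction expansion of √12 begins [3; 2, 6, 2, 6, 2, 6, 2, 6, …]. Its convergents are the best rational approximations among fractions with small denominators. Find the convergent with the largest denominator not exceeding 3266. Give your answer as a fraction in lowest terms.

List convergents until the denominator exceeds the bound:
a_0 = 3: 3/1  (≤ bound)
a_1 = 2: 7/2  (≤ bound)
a_2 = 6: 45/13  (≤ bound)
a_3 = 2: 97/28  (≤ bound)
a_4 = 6: 627/181  (≤ bound)
a_5 = 2: 1351/390  (≤ bound)
a_6 = 6: 8733/2521  (≤ bound)
a_7 = 2: 18817/5432  (> 3266, stop)

8733/2521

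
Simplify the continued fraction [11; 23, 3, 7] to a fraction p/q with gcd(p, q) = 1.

a_0 = 11: 11/1
a_1 = 23: 254/23
a_2 = 3: 773/70
a_3 = 7: 5665/513

5665/513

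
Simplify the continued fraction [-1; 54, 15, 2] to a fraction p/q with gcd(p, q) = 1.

Collapse the nested fraction from the inside out:
Start with 2.
15 + 1/(2/1) = 15 + 1/2 = 31/2
54 + 1/(31/2) = 54 + 2/31 = 1676/31
-1 + 1/(1676/31) = -1 + 31/1676 = -1645/1676

-1645/1676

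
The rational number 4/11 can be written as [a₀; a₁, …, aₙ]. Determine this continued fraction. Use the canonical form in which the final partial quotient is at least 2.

[0; 2, 1, 3]

Apply division with remainder until the remainder is 0:
⌊4/11⌋ = 0, remainder 4
⌊11/4⌋ = 2, remainder 3
⌊4/3⌋ = 1, remainder 1
⌊3/1⌋ = 3, remainder 0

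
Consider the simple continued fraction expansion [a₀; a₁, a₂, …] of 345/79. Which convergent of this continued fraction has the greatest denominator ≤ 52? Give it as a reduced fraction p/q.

131/30

a_0 = 4: 4/1  (≤ bound)
a_1 = 2: 9/2  (≤ bound)
a_2 = 1: 13/3  (≤ bound)
a_3 = 2: 35/8  (≤ bound)
a_4 = 1: 48/11  (≤ bound)
a_5 = 1: 83/19  (≤ bound)
a_6 = 1: 131/30  (≤ bound)
a_7 = 2: 345/79  (> 52, stop)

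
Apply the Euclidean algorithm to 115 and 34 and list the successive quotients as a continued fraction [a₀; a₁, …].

⌊115/34⌋ = 3, remainder 13
⌊34/13⌋ = 2, remainder 8
⌊13/8⌋ = 1, remainder 5
⌊8/5⌋ = 1, remainder 3
⌊5/3⌋ = 1, remainder 2
⌊3/2⌋ = 1, remainder 1
⌊2/1⌋ = 2, remainder 0

[3; 2, 1, 1, 1, 1, 2]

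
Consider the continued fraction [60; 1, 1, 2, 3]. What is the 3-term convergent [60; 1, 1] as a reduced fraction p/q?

Compute successive convergents:
a_0 = 60: 60/1
a_1 = 1: 61/1
a_2 = 1: 121/2

121/2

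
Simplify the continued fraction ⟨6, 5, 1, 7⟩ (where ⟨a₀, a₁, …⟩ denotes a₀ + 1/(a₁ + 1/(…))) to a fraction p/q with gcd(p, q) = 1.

Collapse the nested fraction from the inside out:
Start with 7.
1 + 1/(7/1) = 1 + 1/7 = 8/7
5 + 1/(8/7) = 5 + 7/8 = 47/8
6 + 1/(47/8) = 6 + 8/47 = 290/47

290/47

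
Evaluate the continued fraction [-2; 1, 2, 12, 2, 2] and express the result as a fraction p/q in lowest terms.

Starting at the tail and folding back:
Start with 2.
2 + 1/(2/1) = 2 + 1/2 = 5/2
12 + 1/(5/2) = 12 + 2/5 = 62/5
2 + 1/(62/5) = 2 + 5/62 = 129/62
1 + 1/(129/62) = 1 + 62/129 = 191/129
-2 + 1/(191/129) = -2 + 129/191 = -253/191

-253/191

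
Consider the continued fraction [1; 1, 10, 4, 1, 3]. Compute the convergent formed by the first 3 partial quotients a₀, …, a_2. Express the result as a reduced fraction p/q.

Start with 10.
1 + 1/(10/1) = 1 + 1/10 = 11/10
1 + 1/(11/10) = 1 + 10/11 = 21/11

21/11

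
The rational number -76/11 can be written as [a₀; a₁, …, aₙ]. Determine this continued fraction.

Apply division with remainder until the remainder is 0:
⌊-76/11⌋ = -7, remainder 1
⌊11/1⌋ = 11, remainder 0

[-7; 11]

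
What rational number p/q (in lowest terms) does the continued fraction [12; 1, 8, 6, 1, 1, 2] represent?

a_0 = 12: 12/1
a_1 = 1: 13/1
a_2 = 8: 116/9
a_3 = 6: 709/55
a_4 = 1: 825/64
a_5 = 1: 1534/119
a_6 = 2: 3893/302

3893/302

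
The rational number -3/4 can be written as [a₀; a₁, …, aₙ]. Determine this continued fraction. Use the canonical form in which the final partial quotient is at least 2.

-3 = -1·4 + 1, so a_0 = -1
4 = 4·1 + 0, so a_1 = 4

[-1; 4]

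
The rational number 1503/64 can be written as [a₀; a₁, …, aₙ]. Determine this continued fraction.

[23; 2, 15, 2]

Run the Euclidean algorithm, recording each quotient:
1503 = 23·64 + 31, so a_0 = 23
64 = 2·31 + 2, so a_1 = 2
31 = 15·2 + 1, so a_2 = 15
2 = 2·1 + 0, so a_3 = 2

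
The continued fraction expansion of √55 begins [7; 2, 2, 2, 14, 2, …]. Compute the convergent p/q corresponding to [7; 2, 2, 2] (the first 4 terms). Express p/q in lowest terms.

89/12

a_0 = 7: 7/1
a_1 = 2: 15/2
a_2 = 2: 37/5
a_3 = 2: 89/12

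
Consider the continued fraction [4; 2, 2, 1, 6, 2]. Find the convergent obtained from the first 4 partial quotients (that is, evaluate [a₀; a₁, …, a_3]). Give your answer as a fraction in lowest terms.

Use the convergent recurrence hₖ = aₖ·hₖ₋₁ + hₖ₋₂ (and likewise for the denominators kₖ):
a_0 = 4: 4/1
a_1 = 2: 9/2
a_2 = 2: 22/5
a_3 = 1: 31/7

31/7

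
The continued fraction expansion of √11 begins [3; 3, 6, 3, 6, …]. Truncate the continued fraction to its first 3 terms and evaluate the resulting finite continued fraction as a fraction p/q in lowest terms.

63/19

a_0 = 3: 3/1
a_1 = 3: 10/3
a_2 = 6: 63/19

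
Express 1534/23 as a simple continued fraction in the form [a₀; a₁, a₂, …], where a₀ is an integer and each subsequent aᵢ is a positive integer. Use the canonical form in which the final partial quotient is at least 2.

Repeatedly divide and take the remainder:
1534 = 66·23 + 16, so a_0 = 66
23 = 1·16 + 7, so a_1 = 1
16 = 2·7 + 2, so a_2 = 2
7 = 3·2 + 1, so a_3 = 3
2 = 2·1 + 0, so a_4 = 2

[66; 1, 2, 3, 2]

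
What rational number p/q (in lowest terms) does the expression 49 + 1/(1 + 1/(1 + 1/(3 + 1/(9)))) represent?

3222/65

Start with 9.
3 + 1/(9/1) = 3 + 1/9 = 28/9
1 + 1/(28/9) = 1 + 9/28 = 37/28
1 + 1/(37/28) = 1 + 28/37 = 65/37
49 + 1/(65/37) = 49 + 37/65 = 3222/65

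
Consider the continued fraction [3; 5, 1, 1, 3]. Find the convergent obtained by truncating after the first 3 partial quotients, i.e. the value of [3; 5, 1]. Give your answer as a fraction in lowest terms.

Start with 1.
5 + 1/(1/1) = 5 + 1/1 = 6/1
3 + 1/(6/1) = 3 + 1/6 = 19/6

19/6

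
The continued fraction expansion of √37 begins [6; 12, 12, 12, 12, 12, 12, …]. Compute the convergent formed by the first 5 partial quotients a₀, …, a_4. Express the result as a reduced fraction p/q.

128766/21169

Start with 12.
12 + 1/(12/1) = 12 + 1/12 = 145/12
12 + 1/(145/12) = 12 + 12/145 = 1752/145
12 + 1/(1752/145) = 12 + 145/1752 = 21169/1752
6 + 1/(21169/1752) = 6 + 1752/21169 = 128766/21169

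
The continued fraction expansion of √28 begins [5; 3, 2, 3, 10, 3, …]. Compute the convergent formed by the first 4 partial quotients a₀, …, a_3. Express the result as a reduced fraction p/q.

127/24

Start with 3.
2 + 1/(3/1) = 2 + 1/3 = 7/3
3 + 1/(7/3) = 3 + 3/7 = 24/7
5 + 1/(24/7) = 5 + 7/24 = 127/24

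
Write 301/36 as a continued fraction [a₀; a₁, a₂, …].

301 ÷ 36 → quotient 8, remainder 13
36 ÷ 13 → quotient 2, remainder 10
13 ÷ 10 → quotient 1, remainder 3
10 ÷ 3 → quotient 3, remainder 1
3 ÷ 1 → quotient 3, remainder 0

[8; 2, 1, 3, 3]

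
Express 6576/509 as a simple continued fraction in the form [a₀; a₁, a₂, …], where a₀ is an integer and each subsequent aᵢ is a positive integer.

[12; 1, 11, 2, 2, 2, 3]

6576 = 12·509 + 468, so a_0 = 12
509 = 1·468 + 41, so a_1 = 1
468 = 11·41 + 17, so a_2 = 11
41 = 2·17 + 7, so a_3 = 2
17 = 2·7 + 3, so a_4 = 2
7 = 2·3 + 1, so a_5 = 2
3 = 3·1 + 0, so a_6 = 3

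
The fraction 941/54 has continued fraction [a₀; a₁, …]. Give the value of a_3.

1

⌊941/54⌋ = 17, remainder 23
⌊54/23⌋ = 2, remainder 8
⌊23/8⌋ = 2, remainder 7
⌊8/7⌋ = 1, remainder 1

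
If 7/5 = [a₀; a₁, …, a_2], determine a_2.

7 = 1·5 + 2, so a_0 = 1
5 = 2·2 + 1, so a_1 = 2
2 = 2·1 + 0, so a_2 = 2

2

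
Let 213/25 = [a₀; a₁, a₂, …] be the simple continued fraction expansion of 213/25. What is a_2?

1

Apply division with remainder until the remainder is 0:
213 = 8·25 + 13, so a_0 = 8
25 = 1·13 + 12, so a_1 = 1
13 = 1·12 + 1, so a_2 = 1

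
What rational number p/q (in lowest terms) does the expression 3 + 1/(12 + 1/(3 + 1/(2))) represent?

265/86

a_0 = 3: 3/1
a_1 = 12: 37/12
a_2 = 3: 114/37
a_3 = 2: 265/86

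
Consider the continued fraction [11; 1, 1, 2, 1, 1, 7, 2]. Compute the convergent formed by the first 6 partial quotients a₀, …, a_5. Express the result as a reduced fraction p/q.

139/12

a_0 = 11: 11/1
a_1 = 1: 12/1
a_2 = 1: 23/2
a_3 = 2: 58/5
a_4 = 1: 81/7
a_5 = 1: 139/12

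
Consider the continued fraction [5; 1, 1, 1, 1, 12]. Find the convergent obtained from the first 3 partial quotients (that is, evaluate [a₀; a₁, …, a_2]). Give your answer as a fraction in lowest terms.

11/2

Compute successive convergents:
a_0 = 5: 5/1
a_1 = 1: 6/1
a_2 = 1: 11/2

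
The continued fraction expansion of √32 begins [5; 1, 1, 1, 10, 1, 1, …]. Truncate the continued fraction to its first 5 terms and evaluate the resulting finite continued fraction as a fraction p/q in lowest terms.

181/32

Start with 10.
1 + 1/(10/1) = 1 + 1/10 = 11/10
1 + 1/(11/10) = 1 + 10/11 = 21/11
1 + 1/(21/11) = 1 + 11/21 = 32/21
5 + 1/(32/21) = 5 + 21/32 = 181/32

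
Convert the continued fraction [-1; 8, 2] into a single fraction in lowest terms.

-15/17

Start with 2.
8 + 1/(2/1) = 8 + 1/2 = 17/2
-1 + 1/(17/2) = -1 + 2/17 = -15/17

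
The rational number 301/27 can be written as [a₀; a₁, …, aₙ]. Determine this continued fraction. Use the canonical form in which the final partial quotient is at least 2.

301 ÷ 27 → quotient 11, remainder 4
27 ÷ 4 → quotient 6, remainder 3
4 ÷ 3 → quotient 1, remainder 1
3 ÷ 1 → quotient 3, remainder 0

[11; 6, 1, 3]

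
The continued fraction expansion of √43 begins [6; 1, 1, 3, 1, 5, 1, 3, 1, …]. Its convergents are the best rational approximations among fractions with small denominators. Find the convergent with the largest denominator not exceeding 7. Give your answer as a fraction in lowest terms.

46/7

a_0 = 6: 6/1  (≤ bound)
a_1 = 1: 7/1  (≤ bound)
a_2 = 1: 13/2  (≤ bound)
a_3 = 3: 46/7  (≤ bound)
a_4 = 1: 59/9  (> 7, stop)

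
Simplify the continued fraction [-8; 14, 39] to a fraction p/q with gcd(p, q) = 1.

Start with 39.
14 + 1/(39/1) = 14 + 1/39 = 547/39
-8 + 1/(547/39) = -8 + 39/547 = -4337/547

-4337/547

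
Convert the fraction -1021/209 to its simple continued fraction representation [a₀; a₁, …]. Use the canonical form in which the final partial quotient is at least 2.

-1021 ÷ 209 → quotient -5, remainder 24
209 ÷ 24 → quotient 8, remainder 17
24 ÷ 17 → quotient 1, remainder 7
17 ÷ 7 → quotient 2, remainder 3
7 ÷ 3 → quotient 2, remainder 1
3 ÷ 1 → quotient 3, remainder 0

[-5; 8, 1, 2, 2, 3]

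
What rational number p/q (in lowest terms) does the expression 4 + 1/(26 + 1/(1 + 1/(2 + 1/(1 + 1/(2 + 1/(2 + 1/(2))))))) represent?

a_0 = 4: 4/1
a_1 = 26: 105/26
a_2 = 1: 109/27
a_3 = 2: 323/80
a_4 = 1: 432/107
a_5 = 2: 1187/294
a_6 = 2: 2806/695
a_7 = 2: 6799/1684

6799/1684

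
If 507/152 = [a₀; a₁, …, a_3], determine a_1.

Run the Euclidean algorithm, recording each quotient:
507 ÷ 152 → quotient 3, remainder 51
152 ÷ 51 → quotient 2, remainder 50

2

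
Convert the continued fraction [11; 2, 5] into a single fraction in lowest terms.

126/11

Compute successive convergents:
a_0 = 11: 11/1
a_1 = 2: 23/2
a_2 = 5: 126/11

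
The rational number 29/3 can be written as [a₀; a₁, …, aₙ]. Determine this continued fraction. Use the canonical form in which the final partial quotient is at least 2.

[9; 1, 2]

Repeatedly divide and take the remainder:
29 ÷ 3 → quotient 9, remainder 2
3 ÷ 2 → quotient 1, remainder 1
2 ÷ 1 → quotient 2, remainder 0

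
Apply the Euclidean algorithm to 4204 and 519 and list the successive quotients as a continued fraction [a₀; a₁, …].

[8; 9, 1, 51]

Run the Euclidean algorithm, recording each quotient:
⌊4204/519⌋ = 8, remainder 52
⌊519/52⌋ = 9, remainder 51
⌊52/51⌋ = 1, remainder 1
⌊51/1⌋ = 51, remainder 0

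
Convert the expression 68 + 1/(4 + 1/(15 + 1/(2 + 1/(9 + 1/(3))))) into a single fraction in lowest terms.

253261/3711

a_0 = 68: 68/1
a_1 = 4: 273/4
a_2 = 15: 4163/61
a_3 = 2: 8599/126
a_4 = 9: 81554/1195
a_5 = 3: 253261/3711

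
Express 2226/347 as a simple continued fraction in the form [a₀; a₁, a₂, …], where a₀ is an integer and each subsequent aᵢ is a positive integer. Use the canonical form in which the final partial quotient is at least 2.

[6; 2, 2, 2, 3, 1, 2, 2]

Apply division with remainder until the remainder is 0:
⌊2226/347⌋ = 6, remainder 144
⌊347/144⌋ = 2, remainder 59
⌊144/59⌋ = 2, remainder 26
⌊59/26⌋ = 2, remainder 7
⌊26/7⌋ = 3, remainder 5
⌊7/5⌋ = 1, remainder 2
⌊5/2⌋ = 2, remainder 1
⌊2/1⌋ = 2, remainder 0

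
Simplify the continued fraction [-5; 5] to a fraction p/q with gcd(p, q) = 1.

-24/5

a_0 = -5: -5/1
a_1 = 5: -24/5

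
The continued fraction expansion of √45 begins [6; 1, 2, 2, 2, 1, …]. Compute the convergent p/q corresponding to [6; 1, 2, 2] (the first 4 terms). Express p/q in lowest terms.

a_0 = 6: 6/1
a_1 = 1: 7/1
a_2 = 2: 20/3
a_3 = 2: 47/7

47/7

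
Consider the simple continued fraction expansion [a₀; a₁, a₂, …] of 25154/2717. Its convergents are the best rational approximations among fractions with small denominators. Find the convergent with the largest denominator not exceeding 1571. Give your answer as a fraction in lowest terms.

10119/1093

List convergents until the denominator exceeds the bound:
a_0 = 9: 9/1  (≤ bound)
a_1 = 3: 28/3  (≤ bound)
a_2 = 1: 37/4  (≤ bound)
a_3 = 7: 287/31  (≤ bound)
a_4 = 17: 4916/531  (≤ bound)
a_5 = 2: 10119/1093  (≤ bound)
a_6 = 2: 25154/2717  (> 1571, stop)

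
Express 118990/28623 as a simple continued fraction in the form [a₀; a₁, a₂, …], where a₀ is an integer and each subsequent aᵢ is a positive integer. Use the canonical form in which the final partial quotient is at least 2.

⌊118990/28623⌋ = 4, remainder 4498
⌊28623/4498⌋ = 6, remainder 1635
⌊4498/1635⌋ = 2, remainder 1228
⌊1635/1228⌋ = 1, remainder 407
⌊1228/407⌋ = 3, remainder 7
⌊407/7⌋ = 58, remainder 1
⌊7/1⌋ = 7, remainder 0

[4; 6, 2, 1, 3, 58, 7]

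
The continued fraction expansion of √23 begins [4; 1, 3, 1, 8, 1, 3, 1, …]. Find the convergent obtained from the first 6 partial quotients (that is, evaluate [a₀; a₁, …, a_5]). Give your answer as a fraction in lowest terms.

Use the convergent recurrence hₖ = aₖ·hₖ₋₁ + hₖ₋₂ (and likewise for the denominators kₖ):
a_0 = 4: 4/1
a_1 = 1: 5/1
a_2 = 3: 19/4
a_3 = 1: 24/5
a_4 = 8: 211/44
a_5 = 1: 235/49

235/49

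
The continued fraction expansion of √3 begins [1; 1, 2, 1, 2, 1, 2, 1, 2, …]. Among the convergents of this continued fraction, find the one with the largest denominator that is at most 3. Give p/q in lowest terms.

5/3

a_0 = 1: 1/1  (≤ bound)
a_1 = 1: 2/1  (≤ bound)
a_2 = 2: 5/3  (≤ bound)
a_3 = 1: 7/4  (> 3, stop)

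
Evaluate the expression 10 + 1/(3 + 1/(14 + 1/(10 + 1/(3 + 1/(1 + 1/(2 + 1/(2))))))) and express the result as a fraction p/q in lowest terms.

Start with 2.
2 + 1/(2/1) = 2 + 1/2 = 5/2
1 + 1/(5/2) = 1 + 2/5 = 7/5
3 + 1/(7/5) = 3 + 5/7 = 26/7
10 + 1/(26/7) = 10 + 7/26 = 267/26
14 + 1/(267/26) = 14 + 26/267 = 3764/267
3 + 1/(3764/267) = 3 + 267/3764 = 11559/3764
10 + 1/(11559/3764) = 10 + 3764/11559 = 119354/11559

119354/11559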